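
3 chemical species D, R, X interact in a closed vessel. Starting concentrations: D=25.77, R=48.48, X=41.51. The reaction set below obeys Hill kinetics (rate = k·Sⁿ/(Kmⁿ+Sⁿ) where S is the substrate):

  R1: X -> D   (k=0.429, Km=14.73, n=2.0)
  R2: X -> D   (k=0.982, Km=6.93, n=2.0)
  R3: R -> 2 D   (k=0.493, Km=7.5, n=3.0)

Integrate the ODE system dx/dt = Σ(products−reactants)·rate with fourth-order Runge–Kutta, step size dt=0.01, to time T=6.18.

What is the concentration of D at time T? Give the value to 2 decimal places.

RK4 with dt=0.01: 618 steps to T=6.18. Trajectory (selected grid times):
t=0.00: D=25.77 R=48.48 X=41.51
t=0.69: D=27.37 R=48.14 X=40.59
t=1.37: D=28.94 R=47.81 X=39.68
t=2.06: D=30.54 R=47.47 X=38.77
t=2.75: D=32.13 R=47.13 X=37.85
t=3.43: D=33.69 R=46.80 X=36.95
t=4.12: D=35.28 R=46.46 X=36.05
t=4.81: D=36.86 R=46.12 X=35.14
t=5.49: D=38.42 R=45.78 X=34.25
t=6.18: D=40.00 R=45.45 X=33.35
Read off D at T=6.18: 40.00

D at T = 40.00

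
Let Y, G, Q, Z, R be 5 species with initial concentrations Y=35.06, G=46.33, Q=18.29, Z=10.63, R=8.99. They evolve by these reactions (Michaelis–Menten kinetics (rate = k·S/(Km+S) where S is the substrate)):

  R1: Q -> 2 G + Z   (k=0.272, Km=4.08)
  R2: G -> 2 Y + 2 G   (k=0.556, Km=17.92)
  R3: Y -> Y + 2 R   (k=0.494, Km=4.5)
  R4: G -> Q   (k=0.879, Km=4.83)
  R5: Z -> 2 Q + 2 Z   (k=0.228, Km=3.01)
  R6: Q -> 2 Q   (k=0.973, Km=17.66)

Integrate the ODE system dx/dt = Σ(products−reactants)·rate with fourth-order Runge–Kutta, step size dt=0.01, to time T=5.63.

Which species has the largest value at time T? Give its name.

RK4 with dt=0.01: 563 steps to T=5.63. Trajectory (selected grid times):
t=0.00: Y=35.06 G=46.33 Q=18.29 Z=10.63 R=8.99
t=0.63: Y=35.57 G=46.36 Q=19.19 Z=10.88 R=9.54
t=1.25: Y=36.06 G=46.40 Q=20.08 Z=11.13 R=10.09
t=1.88: Y=36.57 G=46.43 Q=21.00 Z=11.39 R=10.64
t=2.50: Y=37.07 G=46.47 Q=21.91 Z=11.64 R=11.19
t=3.13: Y=37.57 G=46.51 Q=22.83 Z=11.90 R=11.74
t=3.75: Y=38.07 G=46.56 Q=23.75 Z=12.16 R=12.29
t=4.38: Y=38.57 G=46.60 Q=24.69 Z=12.42 R=12.85
t=5.00: Y=39.07 G=46.65 Q=25.63 Z=12.68 R=13.39
t=5.63: Y=39.58 G=46.69 Q=26.58 Z=12.95 R=13.95
At T=5.63: Y=39.58 G=46.69 Q=26.58 Z=12.95 R=13.95; the largest is G.

Dominant species at T: G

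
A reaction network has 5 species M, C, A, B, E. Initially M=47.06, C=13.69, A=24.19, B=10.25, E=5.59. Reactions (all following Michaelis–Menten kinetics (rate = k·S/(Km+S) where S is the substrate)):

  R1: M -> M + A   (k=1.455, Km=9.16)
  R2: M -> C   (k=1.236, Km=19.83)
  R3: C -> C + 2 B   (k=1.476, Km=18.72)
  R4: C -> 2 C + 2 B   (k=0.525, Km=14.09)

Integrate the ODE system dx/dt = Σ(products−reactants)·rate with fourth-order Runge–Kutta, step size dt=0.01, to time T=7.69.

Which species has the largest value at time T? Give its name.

RK4 with dt=0.01: 769 steps to T=7.69. Trajectory (selected grid times):
t=0.00: M=47.06 C=13.69 A=24.19 B=10.25 E=5.59
t=0.85: M=46.32 C=14.65 A=25.22 B=11.78 E=5.59
t=1.71: M=45.58 C=15.63 A=26.27 B=13.38 E=5.59
t=2.56: M=44.85 C=16.60 A=27.30 B=15.02 E=5.59
t=3.42: M=44.11 C=17.58 A=28.33 B=16.72 E=5.59
t=4.27: M=43.39 C=18.55 A=29.36 B=18.46 E=5.59
t=5.13: M=42.66 C=19.54 A=30.39 B=20.26 E=5.59
t=5.98: M=41.95 C=20.52 A=31.40 B=22.08 E=5.59
t=6.84: M=41.23 C=21.51 A=32.43 B=23.96 E=5.59
t=7.69: M=40.52 C=22.49 A=33.44 B=25.86 E=5.59
At T=7.69: M=40.52 C=22.49 A=33.44 B=25.86 E=5.59; the largest is M.

Dominant species at T: M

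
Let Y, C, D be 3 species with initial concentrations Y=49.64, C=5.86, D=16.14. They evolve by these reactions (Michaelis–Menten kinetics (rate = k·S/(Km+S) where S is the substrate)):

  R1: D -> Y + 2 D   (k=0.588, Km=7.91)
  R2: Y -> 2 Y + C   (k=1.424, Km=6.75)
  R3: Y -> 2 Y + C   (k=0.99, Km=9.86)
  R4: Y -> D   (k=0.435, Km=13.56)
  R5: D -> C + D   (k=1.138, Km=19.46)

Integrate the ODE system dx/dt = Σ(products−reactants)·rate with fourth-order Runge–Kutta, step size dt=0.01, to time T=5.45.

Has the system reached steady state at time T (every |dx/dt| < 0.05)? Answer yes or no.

Steady state at T: no

RK4 with dt=0.01: 545 steps to T=5.45. Trajectory (selected grid times):
t=0.00: Y=49.64 C=5.86 D=16.14
t=0.61: Y=50.94 C=7.45 D=16.59
t=1.21: Y=52.23 C=9.02 D=17.04
t=1.82: Y=53.55 C=10.62 D=17.49
t=2.42: Y=54.84 C=12.21 D=17.95
t=3.03: Y=56.17 C=13.83 D=18.41
t=3.63: Y=57.47 C=15.44 D=18.87
t=4.24: Y=58.81 C=17.08 D=19.34
t=4.84: Y=60.12 C=18.70 D=19.80
t=5.45: Y=61.46 C=20.35 D=20.28
Rates at T: R1=0.4230, R2=1.2831, R3=0.8531, R4=0.3564, R5=0.5807
dx/dt at T (Σ net stoichiometry × rate): Y=+2.2028, C=+2.7169, D=+0.7794
Largest |dx/dt| is |+2.7169| (C) ≥ 0.05 → not steady.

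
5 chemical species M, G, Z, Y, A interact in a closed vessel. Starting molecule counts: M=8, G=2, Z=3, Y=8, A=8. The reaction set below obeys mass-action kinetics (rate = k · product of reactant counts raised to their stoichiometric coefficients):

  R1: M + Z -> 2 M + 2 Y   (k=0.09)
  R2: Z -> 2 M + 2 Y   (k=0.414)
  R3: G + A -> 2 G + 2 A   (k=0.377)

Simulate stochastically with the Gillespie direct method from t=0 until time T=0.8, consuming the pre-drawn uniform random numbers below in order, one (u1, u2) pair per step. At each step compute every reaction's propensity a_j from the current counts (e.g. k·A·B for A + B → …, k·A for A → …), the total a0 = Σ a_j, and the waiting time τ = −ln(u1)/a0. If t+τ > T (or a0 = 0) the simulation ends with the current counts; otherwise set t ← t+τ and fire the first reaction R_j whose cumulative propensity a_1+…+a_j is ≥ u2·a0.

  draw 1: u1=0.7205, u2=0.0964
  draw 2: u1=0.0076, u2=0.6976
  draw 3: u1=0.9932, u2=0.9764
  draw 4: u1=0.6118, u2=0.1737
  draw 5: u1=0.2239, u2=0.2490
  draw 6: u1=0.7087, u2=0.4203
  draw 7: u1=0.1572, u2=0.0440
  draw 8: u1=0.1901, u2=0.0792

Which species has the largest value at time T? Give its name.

t=0.000: M=8 G=2 Z=3 Y=8 A=8
Draw 1: a1=2.160, a2=1.242, a3=6.032, a0=9.434; τ=−ln(0.7205)/9.434=0.035 → t=0.035; u2·a0=0.0964·9.434=0.909 ≤ a1=2.160 → R1 fires; M=9 G=2 Z=2 Y=10 A=8
Draw 2: a1=1.620, a2=0.828, a3=6.032, a0=8.480; τ=−ln(0.0076)/8.480=0.575 → t=0.610; u2·a0=0.6976·8.480=5.916; a1+a2=2.448 < 5.916 ≤ a1+…+a3=8.480 → R3 fires; M=9 G=3 Z=2 Y=10 A=9
Draw 3: a1=1.620, a2=0.828, a3=10.179, a0=12.627; τ=−ln(0.9932)/12.627=0.001 → t=0.611; u2·a0=0.9764·12.627=12.329; a1+a2=2.448 < 12.329 ≤ a1+…+a3=12.627 → R3 fires; M=9 G=4 Z=2 Y=10 A=10
Draw 4: a1=1.620, a2=0.828, a3=15.080, a0=17.528; τ=−ln(0.6118)/17.528=0.028 → t=0.639; u2·a0=0.1737·17.528=3.045; a1+a2=2.448 < 3.045 ≤ a1+…+a3=17.528 → R3 fires; M=9 G=5 Z=2 Y=10 A=11
Draw 5: a1=1.620, a2=0.828, a3=20.735, a0=23.183; τ=−ln(0.2239)/23.183=0.065 → t=0.703; u2·a0=0.2490·23.183=5.773; a1+a2=2.448 < 5.773 ≤ a1+…+a3=23.183 → R3 fires; M=9 G=6 Z=2 Y=10 A=12
Draw 6: a1=1.620, a2=0.828, a3=27.144, a0=29.592; τ=−ln(0.7087)/29.592=0.012 → t=0.715; u2·a0=0.4203·29.592=12.438; a1+a2=2.448 < 12.438 ≤ a1+…+a3=29.592 → R3 fires; M=9 G=7 Z=2 Y=10 A=13
Draw 7: a1=1.620, a2=0.828, a3=34.307, a0=36.755; τ=−ln(0.1572)/36.755=0.050 → t=0.765; u2·a0=0.0440·36.755=1.617 ≤ a1=1.620 → R1 fires; M=10 G=7 Z=1 Y=12 A=13
Draw 8: a1=0.900, a2=0.414, a3=34.307, a0=35.621; τ=−ln(0.1901)/35.621=0.047 → t=0.812 > T=0.8: stop.
At T=0.8: M=10 G=7 Z=1 Y=12 A=13; the largest is A.

Dominant species at T: A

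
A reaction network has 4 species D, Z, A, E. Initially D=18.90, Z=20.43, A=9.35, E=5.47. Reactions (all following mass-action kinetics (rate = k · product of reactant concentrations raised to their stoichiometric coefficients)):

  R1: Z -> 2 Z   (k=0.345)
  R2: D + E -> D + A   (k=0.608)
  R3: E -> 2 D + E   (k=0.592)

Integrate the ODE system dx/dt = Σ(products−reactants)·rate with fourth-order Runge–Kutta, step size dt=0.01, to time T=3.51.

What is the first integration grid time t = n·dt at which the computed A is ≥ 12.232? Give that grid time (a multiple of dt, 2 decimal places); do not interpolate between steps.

Threshold first reached at t = 0.07

RK4 with dt=0.01: 351 steps to T=3.51. Trajectory (selected grid times):
t=0.00: D=18.90 Z=20.43 A=9.35 E=5.47
t=0.06: D=19.18 Z=20.86 A=12.09 E=2.73
t=0.07: D=19.21 Z=20.93 A=12.39 E=2.43
t=0.39: D=19.45 Z=23.37 A=14.76 E=0.06
t=0.78: D=19.46 Z=26.74 A=14.82 E=0.00
t=1.17: D=19.46 Z=30.59 A=14.82 E=0.00
t=1.56: D=19.46 Z=34.99 A=14.82 E=0.00
t=1.95: D=19.46 Z=40.04 A=14.82 E=0.00
t=2.34: D=19.46 Z=45.80 A=14.82 E=0.00
t=2.73: D=19.46 Z=52.40 A=14.82 E=0.00
t=3.12: D=19.46 Z=59.94 A=14.82 E=0.00
t=3.51: D=19.46 Z=68.58 A=14.82 E=0.00
A(0.06)=12.091 < 12.232 but A(0.07)=12.391 ≥ 12.232, so the first grid time is t=0.07.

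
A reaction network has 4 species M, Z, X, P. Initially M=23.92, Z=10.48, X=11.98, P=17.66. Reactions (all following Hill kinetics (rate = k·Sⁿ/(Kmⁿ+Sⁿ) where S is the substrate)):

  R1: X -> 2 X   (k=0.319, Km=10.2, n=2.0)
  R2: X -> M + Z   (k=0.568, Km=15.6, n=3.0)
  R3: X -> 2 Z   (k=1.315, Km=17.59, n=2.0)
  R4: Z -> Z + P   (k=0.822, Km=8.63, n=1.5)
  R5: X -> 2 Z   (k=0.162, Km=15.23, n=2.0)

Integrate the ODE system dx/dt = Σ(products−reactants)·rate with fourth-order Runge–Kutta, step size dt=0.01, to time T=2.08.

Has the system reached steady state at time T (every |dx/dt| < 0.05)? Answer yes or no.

Steady state at T: no

RK4 with dt=0.01: 208 steps to T=2.08. Trajectory (selected grid times):
t=0.00: M=23.92 Z=10.48 X=11.98 P=17.66
t=0.23: M=23.96 Z=10.74 X=11.87 P=17.77
t=0.46: M=24.00 Z=10.99 X=11.77 P=17.88
t=0.69: M=24.04 Z=11.25 X=11.66 P=17.99
t=0.92: M=24.08 Z=11.50 X=11.56 P=18.11
t=1.16: M=24.12 Z=11.75 X=11.46 P=18.23
t=1.39: M=24.15 Z=12.00 X=11.36 P=18.34
t=1.62: M=24.19 Z=12.23 X=11.26 P=18.46
t=1.85: M=24.22 Z=12.47 X=11.16 P=18.58
t=2.08: M=24.26 Z=12.70 X=11.07 P=18.70
Rates at T: R1=0.1725, R2=0.1495, R3=0.3731, R4=0.5270, R5=0.0560
dx/dt at T (Σ net stoichiometry × rate): M=+0.1495, Z=+1.0077, X=-0.4061, P=+0.5270
Largest |dx/dt| is |+1.0077| (Z) ≥ 0.05 → not steady.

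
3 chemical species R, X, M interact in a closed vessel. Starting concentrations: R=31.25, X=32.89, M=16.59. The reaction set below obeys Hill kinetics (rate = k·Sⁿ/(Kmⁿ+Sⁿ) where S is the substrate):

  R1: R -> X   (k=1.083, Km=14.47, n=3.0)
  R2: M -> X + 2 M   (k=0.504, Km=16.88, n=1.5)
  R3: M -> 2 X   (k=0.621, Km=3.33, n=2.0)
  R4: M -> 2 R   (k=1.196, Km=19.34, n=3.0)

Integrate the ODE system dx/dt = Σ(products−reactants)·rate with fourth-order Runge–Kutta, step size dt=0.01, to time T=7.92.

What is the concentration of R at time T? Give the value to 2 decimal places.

RK4 with dt=0.01: 792 steps to T=7.92. Trajectory (selected grid times):
t=0.00: R=31.25 X=32.89 M=16.59
t=0.88: R=31.17 X=35.02 M=15.89
t=1.76: R=31.02 X=37.14 M=15.22
t=2.64: R=30.82 X=39.25 M=14.57
t=3.52: R=30.55 X=41.34 M=13.94
t=4.40: R=30.24 X=43.42 M=13.34
t=5.28: R=29.88 X=45.48 M=12.76
t=6.16: R=29.47 X=47.53 M=12.20
t=7.04: R=29.02 X=49.56 M=11.66
t=7.92: R=28.53 X=51.57 M=11.13
Read off R at T=7.92: 28.53

R at T = 28.53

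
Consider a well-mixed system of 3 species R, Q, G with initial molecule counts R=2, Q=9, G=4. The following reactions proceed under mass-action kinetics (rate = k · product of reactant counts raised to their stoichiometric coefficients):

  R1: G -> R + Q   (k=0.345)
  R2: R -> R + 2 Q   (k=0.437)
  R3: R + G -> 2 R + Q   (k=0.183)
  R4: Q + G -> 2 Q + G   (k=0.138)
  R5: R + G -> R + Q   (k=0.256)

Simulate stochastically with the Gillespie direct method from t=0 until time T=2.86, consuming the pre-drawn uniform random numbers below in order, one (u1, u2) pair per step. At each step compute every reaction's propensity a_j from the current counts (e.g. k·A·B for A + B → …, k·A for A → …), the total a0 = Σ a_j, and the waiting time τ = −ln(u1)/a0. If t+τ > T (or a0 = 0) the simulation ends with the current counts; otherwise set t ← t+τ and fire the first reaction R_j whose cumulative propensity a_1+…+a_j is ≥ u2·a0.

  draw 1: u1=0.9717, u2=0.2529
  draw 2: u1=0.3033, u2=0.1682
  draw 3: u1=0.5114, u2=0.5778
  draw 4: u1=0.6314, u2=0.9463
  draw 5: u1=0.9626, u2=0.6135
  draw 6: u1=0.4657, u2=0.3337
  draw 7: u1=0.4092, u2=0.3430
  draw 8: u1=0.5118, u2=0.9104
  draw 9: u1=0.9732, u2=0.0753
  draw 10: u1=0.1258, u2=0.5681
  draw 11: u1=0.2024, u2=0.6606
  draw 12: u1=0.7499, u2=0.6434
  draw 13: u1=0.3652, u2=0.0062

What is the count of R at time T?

R at T = 4

t=0.000: R=2 Q=9 G=4
Draw 1: a1=1.380, a2=0.874, a3=1.464, a4=4.968, a5=2.048, a0=10.734; τ=−ln(0.9717)/10.734=0.003 → t=0.003; u2·a0=0.2529·10.734=2.715; a1+a2=2.254 < 2.715 ≤ a1+…+a3=3.718 → R3 fires; R=3 Q=10 G=3
Draw 2: a1=1.035, a2=1.311, a3=1.647, a4=4.140, a5=2.304, a0=10.437; τ=−ln(0.3033)/10.437=0.114 → t=0.117; u2·a0=0.1682·10.437=1.756; a1=1.035 < 1.756 ≤ a1+a2=2.346 → R2 fires; R=3 Q=12 G=3
Draw 3: a1=1.035, a2=1.311, a3=1.647, a4=4.968, a5=2.304, a0=11.265; τ=−ln(0.5114)/11.265=0.060 → t=0.177; u2·a0=0.5778·11.265=6.509; a1+…+a3=3.993 < 6.509 ≤ a1+…+a4=8.961 → R4 fires; R=3 Q=13 G=3
Draw 4: a1=1.035, a2=1.311, a3=1.647, a4=5.382, a5=2.304, a0=11.679; τ=−ln(0.6314)/11.679=0.039 → t=0.216; u2·a0=0.9463·11.679=11.052; a1+…+a4=9.375 < 11.052 ≤ a1+…+a5=11.679 → R5 fires; R=3 Q=14 G=2
Draw 5: a1=0.690, a2=1.311, a3=1.098, a4=3.864, a5=1.536, a0=8.499; τ=−ln(0.9626)/8.499=0.004 → t=0.220; u2·a0=0.6135·8.499=5.214; a1+…+a3=3.099 < 5.214 ≤ a1+…+a4=6.963 → R4 fires; R=3 Q=15 G=2
Draw 6: a1=0.690, a2=1.311, a3=1.098, a4=4.140, a5=1.536, a0=8.775; τ=−ln(0.4657)/8.775=0.087 → t=0.307; u2·a0=0.3337·8.775=2.928; a1+a2=2.001 < 2.928 ≤ a1+…+a3=3.099 → R3 fires; R=4 Q=16 G=1
Draw 7: a1=0.345, a2=1.748, a3=0.732, a4=2.208, a5=1.024, a0=6.057; τ=−ln(0.4092)/6.057=0.148 → t=0.455; u2·a0=0.3430·6.057=2.078; a1=0.345 < 2.078 ≤ a1+a2=2.093 → R2 fires; R=4 Q=18 G=1
Draw 8: a1=0.345, a2=1.748, a3=0.732, a4=2.484, a5=1.024, a0=6.333; τ=−ln(0.5118)/6.333=0.106 → t=0.561; u2·a0=0.9104·6.333=5.766; a1+…+a4=5.309 < 5.766 ≤ a1+…+a5=6.333 → R5 fires; R=4 Q=19 G=0
Draw 9: a1=0.000, a2=1.748, a3=0.000, a4=0.000, a5=0.000, a0=1.748; τ=−ln(0.9732)/1.748=0.016 → t=0.576; u2·a0=0.0753·1.748=0.132; a1=0.000 < 0.132 ≤ a1+a2=1.748 → R2 fires; R=4 Q=21 G=0
Draw 10: a1=0.000, a2=1.748, a3=0.000, a4=0.000, a5=0.000, a0=1.748; τ=−ln(0.1258)/1.748=1.186 → t=1.762; u2·a0=0.5681·1.748=0.993; a1=0.000 < 0.993 ≤ a1+a2=1.748 → R2 fires; R=4 Q=23 G=0
Draw 11: a1=0.000, a2=1.748, a3=0.000, a4=0.000, a5=0.000, a0=1.748; τ=−ln(0.2024)/1.748=0.914 → t=2.676; u2·a0=0.6606·1.748=1.155; a1=0.000 < 1.155 ≤ a1+a2=1.748 → R2 fires; R=4 Q=25 G=0
Draw 12: a1=0.000, a2=1.748, a3=0.000, a4=0.000, a5=0.000, a0=1.748; τ=−ln(0.7499)/1.748=0.165 → t=2.841; u2·a0=0.6434·1.748=1.125; a1=0.000 < 1.125 ≤ a1+a2=1.748 → R2 fires; R=4 Q=27 G=0
Draw 13: a1=0.000, a2=1.748, a3=0.000, a4=0.000, a5=0.000, a0=1.748; τ=−ln(0.3652)/1.748=0.576 → t=3.417 > T=2.86: stop.
Read off R at T=2.86: 4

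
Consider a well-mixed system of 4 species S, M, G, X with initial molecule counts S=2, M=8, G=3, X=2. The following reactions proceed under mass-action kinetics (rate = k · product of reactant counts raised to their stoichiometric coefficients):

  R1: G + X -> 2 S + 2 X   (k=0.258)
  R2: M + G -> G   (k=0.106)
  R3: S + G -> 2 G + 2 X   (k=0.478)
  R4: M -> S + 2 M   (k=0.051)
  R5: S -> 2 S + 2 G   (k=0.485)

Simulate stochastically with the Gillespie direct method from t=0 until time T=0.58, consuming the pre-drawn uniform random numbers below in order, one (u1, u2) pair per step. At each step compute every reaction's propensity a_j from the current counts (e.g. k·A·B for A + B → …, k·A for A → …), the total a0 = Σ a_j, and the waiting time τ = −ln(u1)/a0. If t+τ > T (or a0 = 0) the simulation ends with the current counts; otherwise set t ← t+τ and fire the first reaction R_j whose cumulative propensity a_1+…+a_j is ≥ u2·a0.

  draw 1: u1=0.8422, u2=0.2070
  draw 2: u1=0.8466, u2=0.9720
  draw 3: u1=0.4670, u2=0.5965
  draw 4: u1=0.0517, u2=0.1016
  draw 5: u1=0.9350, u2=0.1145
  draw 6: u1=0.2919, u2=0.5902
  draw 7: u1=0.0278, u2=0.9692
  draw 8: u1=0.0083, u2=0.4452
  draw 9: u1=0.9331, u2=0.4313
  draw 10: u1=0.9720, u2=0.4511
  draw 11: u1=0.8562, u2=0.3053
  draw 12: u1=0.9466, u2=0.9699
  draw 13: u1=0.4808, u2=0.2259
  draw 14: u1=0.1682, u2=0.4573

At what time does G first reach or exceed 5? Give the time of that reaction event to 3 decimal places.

t=0.000: S=2 M=8 G=3 X=2
Draw 1: a1=1.548, a2=2.544, a3=2.868, a4=0.408, a5=0.970, a0=8.338; τ=−ln(0.8422)/8.338=0.021 → t=0.021; u2·a0=0.2070·8.338=1.726; a1=1.548 < 1.726 ≤ a1+a2=4.092 → R2 fires; S=2 M=7 G=3 X=2
Draw 2: a1=1.548, a2=2.226, a3=2.868, a4=0.357, a5=0.970, a0=7.969; τ=−ln(0.8466)/7.969=0.021 → t=0.041; u2·a0=0.9720·7.969=7.746; a1+…+a4=6.999 < 7.746 ≤ a1+…+a5=7.969 → R5 fires; S=3 M=7 G=5 X=2
Draw 3: a1=2.580, a2=3.710, a3=7.170, a4=0.357, a5=1.455, a0=15.272; τ=−ln(0.4670)/15.272=0.050 → t=0.091; u2·a0=0.5965·15.272=9.110; a1+a2=6.290 < 9.110 ≤ a1+…+a3=13.460 → R3 fires; S=2 M=7 G=6 X=4
Draw 4: a1=6.192, a2=4.452, a3=5.736, a4=0.357, a5=0.970, a0=17.707; τ=−ln(0.0517)/17.707=0.167 → t=0.259; u2·a0=0.1016·17.707=1.799 ≤ a1=6.192 → R1 fires; S=4 M=7 G=5 X=5
Draw 5: a1=6.450, a2=3.710, a3=9.560, a4=0.357, a5=1.940, a0=22.017; τ=−ln(0.9350)/22.017=0.003 → t=0.262; u2·a0=0.1145·22.017=2.521 ≤ a1=6.450 → R1 fires; S=6 M=7 G=4 X=6
Draw 6: a1=6.192, a2=2.968, a3=11.472, a4=0.357, a5=2.910, a0=23.899; τ=−ln(0.2919)/23.899=0.052 → t=0.313; u2·a0=0.5902·23.899=14.105; a1+a2=9.160 < 14.105 ≤ a1+…+a3=20.632 → R3 fires; S=5 M=7 G=5 X=8
Draw 7: a1=10.320, a2=3.710, a3=11.950, a4=0.357, a5=2.425, a0=28.762; τ=−ln(0.0278)/28.762=0.125 → t=0.438; u2·a0=0.9692·28.762=27.876; a1+…+a4=26.337 < 27.876 ≤ a1+…+a5=28.762 → R5 fires; S=6 M=7 G=7 X=8
Draw 8: a1=14.448, a2=5.194, a3=20.076, a4=0.357, a5=2.910, a0=42.985; τ=−ln(0.0083)/42.985=0.111 → t=0.549; u2·a0=0.4452·42.985=19.137; a1=14.448 < 19.137 ≤ a1+a2=19.642 → R2 fires; S=6 M=6 G=7 X=8
Draw 9: a1=14.448, a2=4.452, a3=20.076, a4=0.306, a5=2.910, a0=42.192; τ=−ln(0.9331)/42.192=0.002 → t=0.551; u2·a0=0.4313·42.192=18.197; a1=14.448 < 18.197 ≤ a1+a2=18.900 → R2 fires; S=6 M=5 G=7 X=8
Draw 10: a1=14.448, a2=3.710, a3=20.076, a4=0.255, a5=2.910, a0=41.399; τ=−ln(0.9720)/41.399=0.001 → t=0.552; u2·a0=0.4511·41.399=18.675; a1+a2=18.158 < 18.675 ≤ a1+…+a3=38.234 → R3 fires; S=5 M=5 G=8 X=10
Draw 11: a1=20.640, a2=4.240, a3=19.120, a4=0.255, a5=2.425, a0=46.680; τ=−ln(0.8562)/46.680=0.003 → t=0.555; u2·a0=0.3053·46.680=14.251 ≤ a1=20.640 → R1 fires; S=7 M=5 G=7 X=11
Draw 12: a1=19.866, a2=3.710, a3=23.422, a4=0.255, a5=3.395, a0=50.648; τ=−ln(0.9466)/50.648=0.001 → t=0.556; u2·a0=0.9699·50.648=49.123; a1+…+a4=47.253 < 49.123 ≤ a1+…+a5=50.648 → R5 fires; S=8 M=5 G=9 X=11
Draw 13: a1=25.542, a2=4.770, a3=34.416, a4=0.255, a5=3.880, a0=68.863; τ=−ln(0.4808)/68.863=0.011 → t=0.567; u2·a0=0.2259·68.863=15.556 ≤ a1=25.542 → R1 fires; S=10 M=5 G=8 X=12
Draw 14: a1=24.768, a2=4.240, a3=38.240, a4=0.255, a5=4.850, a0=72.353; τ=−ln(0.1682)/72.353=0.025 → t=0.591 > T=0.58: stop.
G first becomes ≥ 5 when it reaches 5 at the event at t=0.041.

Threshold first reached at t = 0.041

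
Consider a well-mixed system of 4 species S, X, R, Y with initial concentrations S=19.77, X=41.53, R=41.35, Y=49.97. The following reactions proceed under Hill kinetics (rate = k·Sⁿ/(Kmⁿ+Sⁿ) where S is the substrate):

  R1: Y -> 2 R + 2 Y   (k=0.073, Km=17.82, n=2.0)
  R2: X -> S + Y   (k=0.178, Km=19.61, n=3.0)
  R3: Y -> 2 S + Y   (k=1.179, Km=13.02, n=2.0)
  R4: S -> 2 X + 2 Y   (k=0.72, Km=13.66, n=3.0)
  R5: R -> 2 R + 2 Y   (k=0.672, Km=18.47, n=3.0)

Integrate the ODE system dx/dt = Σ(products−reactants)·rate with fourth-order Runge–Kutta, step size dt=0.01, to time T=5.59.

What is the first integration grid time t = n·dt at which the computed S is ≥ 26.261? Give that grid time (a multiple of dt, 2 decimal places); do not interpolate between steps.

Threshold first reached at t = 3.61

RK4 with dt=0.01: 559 steps to T=5.59. Trajectory (selected grid times):
t=0.00: S=19.77 X=41.53 R=41.35 Y=49.97
t=0.62: S=20.90 X=42.11 R=41.81 Y=51.56
t=1.24: S=22.02 X=42.72 R=42.28 Y=53.18
t=1.86: S=23.14 X=43.35 R=42.75 Y=54.82
t=2.48: S=24.25 X=44.00 R=43.21 Y=56.49
t=3.11: S=25.38 X=44.68 R=43.69 Y=58.20
t=3.60: S=26.25 X=45.21 R=44.06 Y=59.54
t=3.61: S=26.27 X=45.22 R=44.07 Y=59.56
t=3.73: S=26.49 X=45.35 R=44.16 Y=59.89
t=4.35: S=27.59 X=46.04 R=44.63 Y=61.61
t=4.97: S=28.69 X=46.74 R=45.11 Y=63.33
t=5.59: S=29.80 X=47.45 R=45.58 Y=65.07
S(3.60)=26.253 < 26.261 but S(3.61)=26.271 ≥ 26.261, so the first grid time is t=3.61.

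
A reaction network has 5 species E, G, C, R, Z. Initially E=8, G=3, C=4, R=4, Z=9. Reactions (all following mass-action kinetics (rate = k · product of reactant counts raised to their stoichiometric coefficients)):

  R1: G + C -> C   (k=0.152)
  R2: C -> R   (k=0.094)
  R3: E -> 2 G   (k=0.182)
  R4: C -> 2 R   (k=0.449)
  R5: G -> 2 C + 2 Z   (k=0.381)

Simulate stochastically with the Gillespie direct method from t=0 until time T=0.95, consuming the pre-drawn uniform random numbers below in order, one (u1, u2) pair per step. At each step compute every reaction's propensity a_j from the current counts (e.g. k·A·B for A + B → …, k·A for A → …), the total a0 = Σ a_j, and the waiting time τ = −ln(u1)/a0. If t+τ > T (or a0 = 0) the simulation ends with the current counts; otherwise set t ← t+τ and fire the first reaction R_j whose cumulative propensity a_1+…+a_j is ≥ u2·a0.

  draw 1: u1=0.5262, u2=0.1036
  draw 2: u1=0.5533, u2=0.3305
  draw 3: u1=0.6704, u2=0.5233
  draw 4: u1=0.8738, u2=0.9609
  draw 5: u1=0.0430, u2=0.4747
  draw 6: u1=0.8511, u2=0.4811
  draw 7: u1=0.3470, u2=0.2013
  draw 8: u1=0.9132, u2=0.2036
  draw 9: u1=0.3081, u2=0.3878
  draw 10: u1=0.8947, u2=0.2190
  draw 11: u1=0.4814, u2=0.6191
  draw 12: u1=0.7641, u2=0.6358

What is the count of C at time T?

t=0.000: E=8 G=3 C=4 R=4 Z=9
Draw 1: a1=1.824, a2=0.376, a3=1.456, a4=1.796, a5=1.143, a0=6.595; τ=−ln(0.5262)/6.595=0.097 → t=0.097; u2·a0=0.1036·6.595=0.683 ≤ a1=1.824 → R1 fires; E=8 G=2 C=4 R=4 Z=9
Draw 2: a1=1.216, a2=0.376, a3=1.456, a4=1.796, a5=0.762, a0=5.606; τ=−ln(0.5533)/5.606=0.106 → t=0.203; u2·a0=0.3305·5.606=1.853; a1+a2=1.592 < 1.853 ≤ a1+…+a3=3.048 → R3 fires; E=7 G=4 C=4 R=4 Z=9
Draw 3: a1=2.432, a2=0.376, a3=1.274, a4=1.796, a5=1.524, a0=7.402; τ=−ln(0.6704)/7.402=0.054 → t=0.257; u2·a0=0.5233·7.402=3.873; a1+a2=2.808 < 3.873 ≤ a1+…+a3=4.082 → R3 fires; E=6 G=6 C=4 R=4 Z=9
Draw 4: a1=3.648, a2=0.376, a3=1.092, a4=1.796, a5=2.286, a0=9.198; τ=−ln(0.8738)/9.198=0.015 → t=0.272; u2·a0=0.9609·9.198=8.838; a1+…+a4=6.912 < 8.838 ≤ a1+…+a5=9.198 → R5 fires; E=6 G=5 C=6 R=4 Z=11
Draw 5: a1=4.560, a2=0.564, a3=1.092, a4=2.694, a5=1.905, a0=10.815; τ=−ln(0.0430)/10.815=0.291 → t=0.563; u2·a0=0.4747·10.815=5.134; a1+a2=5.124 < 5.134 ≤ a1+…+a3=6.216 → R3 fires; E=5 G=7 C=6 R=4 Z=11
Draw 6: a1=6.384, a2=0.564, a3=0.910, a4=2.694, a5=2.667, a0=13.219; τ=−ln(0.8511)/13.219=0.012 → t=0.575; u2·a0=0.4811·13.219=6.360 ≤ a1=6.384 → R1 fires; E=5 G=6 C=6 R=4 Z=11
Draw 7: a1=5.472, a2=0.564, a3=0.910, a4=2.694, a5=2.286, a0=11.926; τ=−ln(0.3470)/11.926=0.089 → t=0.664; u2·a0=0.2013·11.926=2.401 ≤ a1=5.472 → R1 fires; E=5 G=5 C=6 R=4 Z=11
Draw 8: a1=4.560, a2=0.564, a3=0.910, a4=2.694, a5=1.905, a0=10.633; τ=−ln(0.9132)/10.633=0.009 → t=0.672; u2·a0=0.2036·10.633=2.165 ≤ a1=4.560 → R1 fires; E=5 G=4 C=6 R=4 Z=11
Draw 9: a1=3.648, a2=0.564, a3=0.910, a4=2.694, a5=1.524, a0=9.340; τ=−ln(0.3081)/9.340=0.126 → t=0.798; u2·a0=0.3878·9.340=3.622 ≤ a1=3.648 → R1 fires; E=5 G=3 C=6 R=4 Z=11
Draw 10: a1=2.736, a2=0.564, a3=0.910, a4=2.694, a5=1.143, a0=8.047; τ=−ln(0.8947)/8.047=0.014 → t=0.812; u2·a0=0.2190·8.047=1.762 ≤ a1=2.736 → R1 fires; E=5 G=2 C=6 R=4 Z=11
Draw 11: a1=1.824, a2=0.564, a3=0.910, a4=2.694, a5=0.762, a0=6.754; τ=−ln(0.4814)/6.754=0.108 → t=0.920; u2·a0=0.6191·6.754=4.181; a1+…+a3=3.298 < 4.181 ≤ a1+…+a4=5.992 → R4 fires; E=5 G=2 C=5 R=6 Z=11
Draw 12: a1=1.520, a2=0.470, a3=0.910, a4=2.245, a5=0.762, a0=5.907; τ=−ln(0.7641)/5.907=0.046 → t=0.966 > T=0.95: stop.
Read off C at T=0.95: 5

C at T = 5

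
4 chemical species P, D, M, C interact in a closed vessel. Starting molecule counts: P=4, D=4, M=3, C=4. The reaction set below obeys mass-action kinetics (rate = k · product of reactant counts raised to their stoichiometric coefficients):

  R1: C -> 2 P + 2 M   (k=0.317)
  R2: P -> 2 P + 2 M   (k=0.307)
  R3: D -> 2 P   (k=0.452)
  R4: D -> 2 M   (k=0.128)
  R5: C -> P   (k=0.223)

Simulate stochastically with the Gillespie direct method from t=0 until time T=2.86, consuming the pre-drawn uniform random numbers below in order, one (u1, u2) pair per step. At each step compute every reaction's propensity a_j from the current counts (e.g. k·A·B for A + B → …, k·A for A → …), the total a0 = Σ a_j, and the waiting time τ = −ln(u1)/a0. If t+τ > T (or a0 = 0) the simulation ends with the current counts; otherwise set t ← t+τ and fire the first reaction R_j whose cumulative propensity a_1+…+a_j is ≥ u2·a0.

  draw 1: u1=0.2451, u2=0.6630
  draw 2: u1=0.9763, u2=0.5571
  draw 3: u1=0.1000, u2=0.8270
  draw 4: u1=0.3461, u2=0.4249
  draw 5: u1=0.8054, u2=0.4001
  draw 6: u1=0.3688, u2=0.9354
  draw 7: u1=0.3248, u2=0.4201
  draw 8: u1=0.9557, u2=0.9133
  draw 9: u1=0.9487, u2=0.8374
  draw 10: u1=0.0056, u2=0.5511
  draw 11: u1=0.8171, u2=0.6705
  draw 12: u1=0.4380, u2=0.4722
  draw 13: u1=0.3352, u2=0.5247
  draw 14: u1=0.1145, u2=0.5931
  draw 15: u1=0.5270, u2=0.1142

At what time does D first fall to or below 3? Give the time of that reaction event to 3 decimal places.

Threshold first reached at t = 0.246

t=0.000: P=4 D=4 M=3 C=4
Draw 1: a1=1.268, a2=1.228, a3=1.808, a4=0.512, a5=0.892, a0=5.708; τ=−ln(0.2451)/5.708=0.246 → t=0.246; u2·a0=0.6630·5.708=3.784; a1+a2=2.496 < 3.784 ≤ a1+…+a3=4.304 → R3 fires; P=6 D=3 M=3 C=4
Draw 2: a1=1.268, a2=1.842, a3=1.356, a4=0.384, a5=0.892, a0=5.742; τ=−ln(0.9763)/5.742=0.004 → t=0.251; u2·a0=0.5571·5.742=3.199; a1+a2=3.110 < 3.199 ≤ a1+…+a3=4.466 → R3 fires; P=8 D=2 M=3 C=4
Draw 3: a1=1.268, a2=2.456, a3=0.904, a4=0.256, a5=0.892, a0=5.776; τ=−ln(0.1000)/5.776=0.399 → t=0.649; u2·a0=0.8270·5.776=4.777; a1+…+a3=4.628 < 4.777 ≤ a1+…+a4=4.884 → R4 fires; P=8 D=1 M=5 C=4
Draw 4: a1=1.268, a2=2.456, a3=0.452, a4=0.128, a5=0.892, a0=5.196; τ=−ln(0.3461)/5.196=0.204 → t=0.853; u2·a0=0.4249·5.196=2.208; a1=1.268 < 2.208 ≤ a1+a2=3.724 → R2 fires; P=9 D=1 M=7 C=4
Draw 5: a1=1.268, a2=2.763, a3=0.452, a4=0.128, a5=0.892, a0=5.503; τ=−ln(0.8054)/5.503=0.039 → t=0.893; u2·a0=0.4001·5.503=2.202; a1=1.268 < 2.202 ≤ a1+a2=4.031 → R2 fires; P=10 D=1 M=9 C=4
Draw 6: a1=1.268, a2=3.070, a3=0.452, a4=0.128, a5=0.892, a0=5.810; τ=−ln(0.3688)/5.810=0.172 → t=1.064; u2·a0=0.9354·5.810=5.435; a1+…+a4=4.918 < 5.435 ≤ a1+…+a5=5.810 → R5 fires; P=11 D=1 M=9 C=3
Draw 7: a1=0.951, a2=3.377, a3=0.452, a4=0.128, a5=0.669, a0=5.577; τ=−ln(0.3248)/5.577=0.202 → t=1.266; u2·a0=0.4201·5.577=2.343; a1=0.951 < 2.343 ≤ a1+a2=4.328 → R2 fires; P=12 D=1 M=11 C=3
Draw 8: a1=0.951, a2=3.684, a3=0.452, a4=0.128, a5=0.669, a0=5.884; τ=−ln(0.9557)/5.884=0.008 → t=1.274; u2·a0=0.9133·5.884=5.374; a1+…+a4=5.215 < 5.374 ≤ a1+…+a5=5.884 → R5 fires; P=13 D=1 M=11 C=2
Draw 9: a1=0.634, a2=3.991, a3=0.452, a4=0.128, a5=0.446, a0=5.651; τ=−ln(0.9487)/5.651=0.009 → t=1.283; u2·a0=0.8374·5.651=4.732; a1+a2=4.625 < 4.732 ≤ a1+…+a3=5.077 → R3 fires; P=15 D=0 M=11 C=2
Draw 10: a1=0.634, a2=4.605, a3=0.000, a4=0.000, a5=0.446, a0=5.685; τ=−ln(0.0056)/5.685=0.912 → t=2.195; u2·a0=0.5511·5.685=3.133; a1=0.634 < 3.133 ≤ a1+a2=5.239 → R2 fires; P=16 D=0 M=13 C=2
Draw 11: a1=0.634, a2=4.912, a3=0.000, a4=0.000, a5=0.446, a0=5.992; τ=−ln(0.8171)/5.992=0.034 → t=2.229; u2·a0=0.6705·5.992=4.018; a1=0.634 < 4.018 ≤ a1+a2=5.546 → R2 fires; P=17 D=0 M=15 C=2
Draw 12: a1=0.634, a2=5.219, a3=0.000, a4=0.000, a5=0.446, a0=6.299; τ=−ln(0.4380)/6.299=0.131 → t=2.360; u2·a0=0.4722·6.299=2.974; a1=0.634 < 2.974 ≤ a1+a2=5.853 → R2 fires; P=18 D=0 M=17 C=2
Draw 13: a1=0.634, a2=5.526, a3=0.000, a4=0.000, a5=0.446, a0=6.606; τ=−ln(0.3352)/6.606=0.165 → t=2.525; u2·a0=0.5247·6.606=3.466; a1=0.634 < 3.466 ≤ a1+a2=6.160 → R2 fires; P=19 D=0 M=19 C=2
Draw 14: a1=0.634, a2=5.833, a3=0.000, a4=0.000, a5=0.446, a0=6.913; τ=−ln(0.1145)/6.913=0.313 → t=2.839; u2·a0=0.5931·6.913=4.100; a1=0.634 < 4.100 ≤ a1+a2=6.467 → R2 fires; P=20 D=0 M=21 C=2
Draw 15: a1=0.634, a2=6.140, a3=0.000, a4=0.000, a5=0.446, a0=7.220; τ=−ln(0.5270)/7.220=0.089 → t=2.928 > T=2.86: stop.
D first becomes ≤ 3 when it reaches 3 at the event at t=0.246.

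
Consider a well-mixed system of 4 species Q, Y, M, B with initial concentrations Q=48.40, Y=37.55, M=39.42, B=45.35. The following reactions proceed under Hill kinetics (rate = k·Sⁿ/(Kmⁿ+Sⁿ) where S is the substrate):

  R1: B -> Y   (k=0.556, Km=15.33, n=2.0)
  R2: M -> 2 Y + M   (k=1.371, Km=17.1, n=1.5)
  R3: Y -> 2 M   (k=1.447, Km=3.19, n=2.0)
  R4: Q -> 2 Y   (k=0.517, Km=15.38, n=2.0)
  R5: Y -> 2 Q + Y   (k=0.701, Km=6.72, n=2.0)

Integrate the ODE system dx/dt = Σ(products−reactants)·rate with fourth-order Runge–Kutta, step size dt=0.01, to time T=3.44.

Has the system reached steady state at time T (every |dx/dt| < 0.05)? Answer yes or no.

RK4 with dt=0.01: 344 steps to T=3.44. Trajectory (selected grid times):
t=0.00: Q=48.40 Y=37.55 M=39.42 B=45.35
t=0.38: Q=48.74 Y=38.36 M=40.51 B=45.16
t=0.76: Q=49.08 Y=39.19 M=41.60 B=44.97
t=1.15: Q=49.42 Y=40.04 M=42.73 B=44.78
t=1.53: Q=49.76 Y=40.87 M=43.82 B=44.59
t=1.91: Q=50.10 Y=41.72 M=44.91 B=44.40
t=2.29: Q=50.44 Y=42.56 M=46.01 B=44.21
t=2.68: Q=50.79 Y=43.44 M=47.13 B=44.02
t=3.06: Q=51.13 Y=44.30 M=48.22 B=43.83
t=3.44: Q=51.47 Y=45.16 M=49.32 B=43.64
Rates at T: R1=0.4949, R2=1.1385, R3=1.4398, R4=0.4746, R5=0.6858
dx/dt at T (Σ net stoichiometry × rate): Q=+0.8970, Y=+2.2814, M=+2.8796, B=-0.4949
Largest |dx/dt| is |+2.8796| (M) ≥ 0.05 → not steady.

Steady state at T: no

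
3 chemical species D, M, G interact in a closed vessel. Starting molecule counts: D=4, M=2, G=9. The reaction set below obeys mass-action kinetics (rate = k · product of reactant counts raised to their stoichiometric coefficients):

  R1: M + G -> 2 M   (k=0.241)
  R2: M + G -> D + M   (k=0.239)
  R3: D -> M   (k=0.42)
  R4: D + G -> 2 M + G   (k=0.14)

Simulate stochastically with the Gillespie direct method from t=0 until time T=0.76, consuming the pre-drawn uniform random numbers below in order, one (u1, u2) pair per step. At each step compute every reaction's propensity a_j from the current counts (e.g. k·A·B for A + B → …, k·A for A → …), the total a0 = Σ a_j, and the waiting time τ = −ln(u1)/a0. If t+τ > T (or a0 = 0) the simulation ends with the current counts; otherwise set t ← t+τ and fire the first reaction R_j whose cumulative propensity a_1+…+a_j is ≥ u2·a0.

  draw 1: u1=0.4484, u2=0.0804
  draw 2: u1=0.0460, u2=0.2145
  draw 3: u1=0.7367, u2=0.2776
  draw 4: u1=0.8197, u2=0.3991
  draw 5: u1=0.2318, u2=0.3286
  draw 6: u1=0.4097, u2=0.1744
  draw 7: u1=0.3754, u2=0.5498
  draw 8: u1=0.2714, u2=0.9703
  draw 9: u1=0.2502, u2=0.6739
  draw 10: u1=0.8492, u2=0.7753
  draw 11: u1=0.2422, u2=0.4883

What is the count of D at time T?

D at T = 5

t=0.000: D=4 M=2 G=9
Draw 1: a1=4.338, a2=4.302, a3=1.680, a4=5.040, a0=15.360; τ=−ln(0.4484)/15.360=0.052 → t=0.052; u2·a0=0.0804·15.360=1.235 ≤ a1=4.338 → R1 fires; D=4 M=3 G=8
Draw 2: a1=5.784, a2=5.736, a3=1.680, a4=4.480, a0=17.680; τ=−ln(0.0460)/17.680=0.174 → t=0.226; u2·a0=0.2145·17.680=3.792 ≤ a1=5.784 → R1 fires; D=4 M=4 G=7
Draw 3: a1=6.748, a2=6.692, a3=1.680, a4=3.920, a0=19.040; τ=−ln(0.7367)/19.040=0.016 → t=0.242; u2·a0=0.2776·19.040=5.286 ≤ a1=6.748 → R1 fires; D=4 M=5 G=6
Draw 4: a1=7.230, a2=7.170, a3=1.680, a4=3.360, a0=19.440; τ=−ln(0.8197)/19.440=0.010 → t=0.253; u2·a0=0.3991·19.440=7.759; a1=7.230 < 7.759 ≤ a1+a2=14.400 → R2 fires; D=5 M=5 G=5
Draw 5: a1=6.025, a2=5.975, a3=2.100, a4=3.500, a0=17.600; τ=−ln(0.2318)/17.600=0.083 → t=0.336; u2·a0=0.3286·17.600=5.783 ≤ a1=6.025 → R1 fires; D=5 M=6 G=4
Draw 6: a1=5.784, a2=5.736, a3=2.100, a4=2.800, a0=16.420; τ=−ln(0.4097)/16.420=0.054 → t=0.390; u2·a0=0.1744·16.420=2.864 ≤ a1=5.784 → R1 fires; D=5 M=7 G=3
Draw 7: a1=5.061, a2=5.019, a3=2.100, a4=2.100, a0=14.280; τ=−ln(0.3754)/14.280=0.069 → t=0.459; u2·a0=0.5498·14.280=7.851; a1=5.061 < 7.851 ≤ a1+a2=10.080 → R2 fires; D=6 M=7 G=2
Draw 8: a1=3.374, a2=3.346, a3=2.520, a4=1.680, a0=10.920; τ=−ln(0.2714)/10.920=0.119 → t=0.578; u2·a0=0.9703·10.920=10.596; a1+…+a3=9.240 < 10.596 ≤ a1+…+a4=10.920 → R4 fires; D=5 M=9 G=2
Draw 9: a1=4.338, a2=4.302, a3=2.100, a4=1.400, a0=12.140; τ=−ln(0.2502)/12.140=0.114 → t=0.692; u2·a0=0.6739·12.140=8.181; a1=4.338 < 8.181 ≤ a1+a2=8.640 → R2 fires; D=6 M=9 G=1
Draw 10: a1=2.169, a2=2.151, a3=2.520, a4=0.840, a0=7.680; τ=−ln(0.8492)/7.680=0.021 → t=0.714; u2·a0=0.7753·7.680=5.954; a1+a2=4.320 < 5.954 ≤ a1+…+a3=6.840 → R3 fires; D=5 M=10 G=1
Draw 11: a1=2.410, a2=2.390, a3=2.100, a4=0.700, a0=7.600; τ=−ln(0.2422)/7.600=0.187 → t=0.900 > T=0.76: stop.
Read off D at T=0.76: 5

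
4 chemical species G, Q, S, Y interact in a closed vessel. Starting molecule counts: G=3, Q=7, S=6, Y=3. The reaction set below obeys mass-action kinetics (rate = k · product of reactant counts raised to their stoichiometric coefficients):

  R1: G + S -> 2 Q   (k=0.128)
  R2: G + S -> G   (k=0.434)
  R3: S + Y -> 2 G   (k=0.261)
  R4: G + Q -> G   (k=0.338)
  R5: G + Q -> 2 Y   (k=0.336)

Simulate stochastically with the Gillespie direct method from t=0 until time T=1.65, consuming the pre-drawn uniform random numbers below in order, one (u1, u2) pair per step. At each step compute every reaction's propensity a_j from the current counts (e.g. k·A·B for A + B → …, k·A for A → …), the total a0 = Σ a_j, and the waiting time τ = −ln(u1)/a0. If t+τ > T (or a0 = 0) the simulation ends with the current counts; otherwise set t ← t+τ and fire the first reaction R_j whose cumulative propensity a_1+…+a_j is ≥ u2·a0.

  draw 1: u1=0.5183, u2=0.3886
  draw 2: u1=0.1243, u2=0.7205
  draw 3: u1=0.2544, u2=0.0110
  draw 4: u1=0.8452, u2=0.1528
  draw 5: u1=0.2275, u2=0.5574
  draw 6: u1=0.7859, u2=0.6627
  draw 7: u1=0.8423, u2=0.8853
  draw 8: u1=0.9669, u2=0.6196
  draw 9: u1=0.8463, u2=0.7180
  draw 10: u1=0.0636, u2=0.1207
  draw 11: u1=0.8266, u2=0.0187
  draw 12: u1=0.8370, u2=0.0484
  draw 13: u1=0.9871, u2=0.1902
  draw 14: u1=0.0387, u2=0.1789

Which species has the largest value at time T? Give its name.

Dominant species at T: Y

t=0.000: G=3 Q=7 S=6 Y=3
Draw 1: a1=2.304, a2=7.812, a3=4.698, a4=7.098, a5=7.056, a0=28.968; τ=−ln(0.5183)/28.968=0.023 → t=0.023; u2·a0=0.3886·28.968=11.257; a1+a2=10.116 < 11.257 ≤ a1+…+a3=14.814 → R3 fires; G=5 Q=7 S=5 Y=2
Draw 2: a1=3.200, a2=10.850, a3=2.610, a4=11.830, a5=11.760, a0=40.250; τ=−ln(0.1243)/40.250=0.052 → t=0.074; u2·a0=0.7205·40.250=29.000; a1+…+a4=28.490 < 29.000 ≤ a1+…+a5=40.250 → R5 fires; G=4 Q=6 S=5 Y=4
Draw 3: a1=2.560, a2=8.680, a3=5.220, a4=8.112, a5=8.064, a0=32.636; τ=−ln(0.2544)/32.636=0.042 → t=0.116; u2·a0=0.0110·32.636=0.359 ≤ a1=2.560 → R1 fires; G=3 Q=8 S=4 Y=4
Draw 4: a1=1.536, a2=5.208, a3=4.176, a4=8.112, a5=8.064, a0=27.096; τ=−ln(0.8452)/27.096=0.006 → t=0.123; u2·a0=0.1528·27.096=4.140; a1=1.536 < 4.140 ≤ a1+a2=6.744 → R2 fires; G=3 Q=8 S=3 Y=4
Draw 5: a1=1.152, a2=3.906, a3=3.132, a4=8.112, a5=8.064, a0=24.366; τ=−ln(0.2275)/24.366=0.061 → t=0.183; u2·a0=0.5574·24.366=13.582; a1+…+a3=8.190 < 13.582 ≤ a1+…+a4=16.302 → R4 fires; G=3 Q=7 S=3 Y=4
Draw 6: a1=1.152, a2=3.906, a3=3.132, a4=7.098, a5=7.056, a0=22.344; τ=−ln(0.7859)/22.344=0.011 → t=0.194; u2·a0=0.6627·22.344=14.807; a1+…+a3=8.190 < 14.807 ≤ a1+…+a4=15.288 → R4 fires; G=3 Q=6 S=3 Y=4
Draw 7: a1=1.152, a2=3.906, a3=3.132, a4=6.084, a5=6.048, a0=20.322; τ=−ln(0.8423)/20.322=0.008 → t=0.203; u2·a0=0.8853·20.322=17.991; a1+…+a4=14.274 < 17.991 ≤ a1+…+a5=20.322 → R5 fires; G=2 Q=5 S=3 Y=6
Draw 8: a1=0.768, a2=2.604, a3=4.698, a4=3.380, a5=3.360, a0=14.810; τ=−ln(0.9669)/14.810=0.002 → t=0.205; u2·a0=0.6196·14.810=9.176; a1+…+a3=8.070 < 9.176 ≤ a1+…+a4=11.450 → R4 fires; G=2 Q=4 S=3 Y=6
Draw 9: a1=0.768, a2=2.604, a3=4.698, a4=2.704, a5=2.688, a0=13.462; τ=−ln(0.8463)/13.462=0.012 → t=0.217; u2·a0=0.7180·13.462=9.666; a1+…+a3=8.070 < 9.666 ≤ a1+…+a4=10.774 → R4 fires; G=2 Q=3 S=3 Y=6
Draw 10: a1=0.768, a2=2.604, a3=4.698, a4=2.028, a5=2.016, a0=12.114; τ=−ln(0.0636)/12.114=0.227 → t=0.445; u2·a0=0.1207·12.114=1.462; a1=0.768 < 1.462 ≤ a1+a2=3.372 → R2 fires; G=2 Q=3 S=2 Y=6
Draw 11: a1=0.512, a2=1.736, a3=3.132, a4=2.028, a5=2.016, a0=9.424; τ=−ln(0.8266)/9.424=0.020 → t=0.465; u2·a0=0.0187·9.424=0.176 ≤ a1=0.512 → R1 fires; G=1 Q=5 S=1 Y=6
Draw 12: a1=0.128, a2=0.434, a3=1.566, a4=1.690, a5=1.680, a0=5.498; τ=−ln(0.8370)/5.498=0.032 → t=0.497; u2·a0=0.0484·5.498=0.266; a1=0.128 < 0.266 ≤ a1+a2=0.562 → R2 fires; G=1 Q=5 S=0 Y=6
Draw 13: a1=0.000, a2=0.000, a3=0.000, a4=1.690, a5=1.680, a0=3.370; τ=−ln(0.9871)/3.370=0.004 → t=0.501; u2·a0=0.1902·3.370=0.641; a1+…+a3=0.000 < 0.641 ≤ a1+…+a4=1.690 → R4 fires; G=1 Q=4 S=0 Y=6
Draw 14: a1=0.000, a2=0.000, a3=0.000, a4=1.352, a5=1.344, a0=2.696; τ=−ln(0.0387)/2.696=1.206 → t=1.707 > T=1.65: stop.
At T=1.65: G=1 Q=4 S=0 Y=6; the largest is Y.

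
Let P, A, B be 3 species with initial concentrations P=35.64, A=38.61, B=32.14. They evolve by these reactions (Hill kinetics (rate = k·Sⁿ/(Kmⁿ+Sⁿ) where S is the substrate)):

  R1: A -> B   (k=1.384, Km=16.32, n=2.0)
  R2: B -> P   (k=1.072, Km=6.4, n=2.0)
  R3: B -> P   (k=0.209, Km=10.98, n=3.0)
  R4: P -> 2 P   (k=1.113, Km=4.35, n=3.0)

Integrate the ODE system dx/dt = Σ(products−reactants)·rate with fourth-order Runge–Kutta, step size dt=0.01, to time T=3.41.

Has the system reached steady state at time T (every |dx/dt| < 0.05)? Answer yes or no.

RK4 with dt=0.01: 341 steps to T=3.41. Trajectory (selected grid times):
t=0.00: P=35.64 A=38.61 B=32.14
t=0.38: P=36.53 A=38.16 B=32.12
t=0.76: P=37.42 A=37.72 B=32.09
t=1.14: P=38.31 A=37.28 B=32.07
t=1.52: P=39.20 A=36.84 B=32.04
t=1.89: P=40.07 A=36.41 B=32.01
t=2.27: P=40.96 A=35.97 B=31.98
t=2.65: P=41.85 A=35.54 B=31.95
t=3.03: P=42.74 A=35.11 B=31.91
t=3.41: P=43.63 A=34.67 B=31.88
Rates at T: R1=1.1330, R2=1.0305, R3=0.2008, R4=1.1119
dx/dt at T (Σ net stoichiometry × rate): P=+2.3432, A=-1.1330, B=-0.0983
Largest |dx/dt| is |+2.3432| (P) ≥ 0.05 → not steady.

Steady state at T: no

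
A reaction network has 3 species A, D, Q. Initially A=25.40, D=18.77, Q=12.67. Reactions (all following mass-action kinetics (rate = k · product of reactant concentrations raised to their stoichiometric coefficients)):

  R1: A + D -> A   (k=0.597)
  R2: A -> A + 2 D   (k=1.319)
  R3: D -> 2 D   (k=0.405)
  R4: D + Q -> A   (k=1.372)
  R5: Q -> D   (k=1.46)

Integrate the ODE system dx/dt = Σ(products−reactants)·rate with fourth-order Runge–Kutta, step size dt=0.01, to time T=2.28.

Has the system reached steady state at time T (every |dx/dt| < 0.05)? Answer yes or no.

RK4 with dt=0.01: 228 steps to T=2.28. Trajectory (selected grid times):
t=0.00: A=25.40 D=18.77 Q=12.67
t=0.25: A=35.55 D=4.19 Q=1.16
t=0.51: A=36.35 D=4.45 Q=0.17
t=0.76: A=36.46 D=4.49 Q=0.03
t=1.01: A=36.48 D=4.50 Q=0.00
t=1.27: A=36.48 D=4.50 Q=0.00
t=1.52: A=36.48 D=4.50 Q=0.00
t=1.77: A=36.48 D=4.50 Q=0.00
t=2.03: A=36.48 D=4.50 Q=0.00
t=2.28: A=36.48 D=4.50 Q=0.00
Rates at T: R1=98.0646, R2=48.1205, R3=1.8235, R4=0.0000, R5=0.0000
dx/dt at T (Σ net stoichiometry × rate): A=+0.0000, D=+0.0000, Q=-0.0000
Largest |dx/dt| is |-0.0000| (Q) < 0.05 → steady.

Steady state at T: yes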